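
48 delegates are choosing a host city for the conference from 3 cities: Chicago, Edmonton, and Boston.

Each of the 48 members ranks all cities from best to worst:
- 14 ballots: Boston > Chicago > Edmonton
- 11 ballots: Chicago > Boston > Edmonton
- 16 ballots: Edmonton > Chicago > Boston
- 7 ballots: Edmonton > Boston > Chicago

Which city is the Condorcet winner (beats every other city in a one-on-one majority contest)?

Chicago

Chicago vs Edmonton: 25–23
Chicago vs Boston: 27–21
Chicago beats every other city.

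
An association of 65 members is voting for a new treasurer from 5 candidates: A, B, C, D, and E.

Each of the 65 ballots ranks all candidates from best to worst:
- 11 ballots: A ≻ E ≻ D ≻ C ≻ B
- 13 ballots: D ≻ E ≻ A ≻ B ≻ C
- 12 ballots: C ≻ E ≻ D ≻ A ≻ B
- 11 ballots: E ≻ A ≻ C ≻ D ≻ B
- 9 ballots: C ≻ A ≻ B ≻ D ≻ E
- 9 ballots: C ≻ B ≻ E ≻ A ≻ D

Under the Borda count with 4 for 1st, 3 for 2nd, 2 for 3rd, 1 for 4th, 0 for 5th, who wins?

E

A: 11×4 + 13×2 + 12×1 + 11×3 + 9×3 + 9×1 = 151
B: 11×0 + 13×1 + 12×0 + 11×0 + 9×2 + 9×3 = 58
C: 11×1 + 13×0 + 12×4 + 11×2 + 9×4 + 9×4 = 153
D: 11×2 + 13×4 + 12×2 + 11×1 + 9×1 + 9×0 = 118
E: 11×3 + 13×3 + 12×3 + 11×4 + 9×0 + 9×2 = 170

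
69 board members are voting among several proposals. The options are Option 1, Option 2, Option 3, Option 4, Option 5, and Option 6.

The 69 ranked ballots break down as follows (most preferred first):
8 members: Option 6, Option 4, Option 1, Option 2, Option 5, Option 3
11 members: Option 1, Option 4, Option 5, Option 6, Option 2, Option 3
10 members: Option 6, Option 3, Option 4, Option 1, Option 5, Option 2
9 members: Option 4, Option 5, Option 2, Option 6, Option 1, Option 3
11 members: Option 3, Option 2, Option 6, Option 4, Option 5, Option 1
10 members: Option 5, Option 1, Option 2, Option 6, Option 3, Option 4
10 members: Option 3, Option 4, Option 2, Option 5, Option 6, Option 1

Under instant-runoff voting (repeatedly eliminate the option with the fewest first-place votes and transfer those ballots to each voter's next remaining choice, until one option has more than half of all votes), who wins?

Option 5

Round 1: Option 1 11, Option 2 0, Option 3 21, Option 4 9, Option 5 10, Option 6 18. Option 2 eliminated.
Round 2: Option 1 11, Option 3 21, Option 4 9, Option 5 10, Option 6 18. Option 4 eliminated.
Round 3: Option 1 11, Option 3 21, Option 5 19, Option 6 18. Option 1 eliminated.
Round 4: Option 3 21, Option 5 30, Option 6 18. Option 6 eliminated.
Round 5: Option 3 31, Option 5 38. Option 5 has a majority (≥35).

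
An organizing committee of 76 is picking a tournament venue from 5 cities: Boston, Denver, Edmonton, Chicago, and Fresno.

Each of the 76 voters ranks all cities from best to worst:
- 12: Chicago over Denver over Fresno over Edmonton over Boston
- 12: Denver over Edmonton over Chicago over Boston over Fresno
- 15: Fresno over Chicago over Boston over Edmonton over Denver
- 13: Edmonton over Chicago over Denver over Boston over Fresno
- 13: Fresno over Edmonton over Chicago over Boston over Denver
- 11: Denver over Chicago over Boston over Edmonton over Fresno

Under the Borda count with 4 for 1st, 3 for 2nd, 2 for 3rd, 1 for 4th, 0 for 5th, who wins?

Chicago

Boston: 12×0 + 12×1 + 15×2 + 13×1 + 13×1 + 11×2 = 90
Denver: 12×3 + 12×4 + 15×0 + 13×2 + 13×0 + 11×4 = 154
Edmonton: 12×1 + 12×3 + 15×1 + 13×4 + 13×3 + 11×1 = 165
Chicago: 12×4 + 12×2 + 15×3 + 13×3 + 13×2 + 11×3 = 215
Fresno: 12×2 + 12×0 + 15×4 + 13×0 + 13×4 + 11×0 = 136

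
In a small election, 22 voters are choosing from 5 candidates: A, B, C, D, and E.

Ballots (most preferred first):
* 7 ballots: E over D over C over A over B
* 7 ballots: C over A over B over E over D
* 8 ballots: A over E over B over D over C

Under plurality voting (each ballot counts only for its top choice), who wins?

First-place votes: A 8, B 0, C 7, D 0, E 7.

A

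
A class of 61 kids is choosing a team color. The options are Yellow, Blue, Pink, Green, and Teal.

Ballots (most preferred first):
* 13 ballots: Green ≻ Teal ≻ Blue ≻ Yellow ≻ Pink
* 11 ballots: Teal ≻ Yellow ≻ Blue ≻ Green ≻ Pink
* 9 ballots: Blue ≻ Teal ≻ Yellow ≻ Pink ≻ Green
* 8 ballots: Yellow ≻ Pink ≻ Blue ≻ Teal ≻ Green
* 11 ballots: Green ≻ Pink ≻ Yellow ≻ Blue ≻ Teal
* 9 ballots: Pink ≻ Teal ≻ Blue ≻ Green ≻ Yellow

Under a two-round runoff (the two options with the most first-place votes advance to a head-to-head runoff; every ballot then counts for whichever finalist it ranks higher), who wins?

Teal

Round 1 first-place votes: Yellow 8, Blue 9, Pink 9, Green 24, Teal 11. Green and Teal advance.
Runoff: Green is ranked above Teal on 24 ballots, Teal above Green on 37.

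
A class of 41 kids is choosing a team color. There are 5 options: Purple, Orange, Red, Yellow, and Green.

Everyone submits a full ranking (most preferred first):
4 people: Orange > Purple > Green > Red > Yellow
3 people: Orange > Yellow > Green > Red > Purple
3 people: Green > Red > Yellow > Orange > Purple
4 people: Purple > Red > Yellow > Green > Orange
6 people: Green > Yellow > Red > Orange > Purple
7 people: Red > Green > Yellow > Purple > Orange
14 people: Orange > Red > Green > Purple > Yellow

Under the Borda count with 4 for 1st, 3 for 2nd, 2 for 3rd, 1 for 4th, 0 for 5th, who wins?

Purple: 4×3 + 3×0 + 3×0 + 4×4 + 6×0 + 7×1 + 14×1 = 49
Orange: 4×4 + 3×4 + 3×1 + 4×0 + 6×1 + 7×0 + 14×4 = 93
Red: 4×1 + 3×1 + 3×3 + 4×3 + 6×2 + 7×4 + 14×3 = 110
Yellow: 4×0 + 3×3 + 3×2 + 4×2 + 6×3 + 7×2 + 14×0 = 55
Green: 4×2 + 3×2 + 3×4 + 4×1 + 6×4 + 7×3 + 14×2 = 103

Red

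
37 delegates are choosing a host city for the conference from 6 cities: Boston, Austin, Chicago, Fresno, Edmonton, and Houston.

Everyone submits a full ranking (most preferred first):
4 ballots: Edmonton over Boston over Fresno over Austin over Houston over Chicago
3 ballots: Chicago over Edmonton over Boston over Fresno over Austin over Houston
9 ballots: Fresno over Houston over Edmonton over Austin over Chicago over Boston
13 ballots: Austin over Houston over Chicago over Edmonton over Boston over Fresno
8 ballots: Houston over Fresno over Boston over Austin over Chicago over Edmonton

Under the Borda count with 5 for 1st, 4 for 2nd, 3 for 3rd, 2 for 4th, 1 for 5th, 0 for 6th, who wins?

Houston

Boston: 4×4 + 3×3 + 9×0 + 13×1 + 8×3 = 62
Austin: 4×2 + 3×1 + 9×2 + 13×5 + 8×2 = 110
Chicago: 4×0 + 3×5 + 9×1 + 13×3 + 8×1 = 71
Fresno: 4×3 + 3×2 + 9×5 + 13×0 + 8×4 = 95
Edmonton: 4×5 + 3×4 + 9×3 + 13×2 + 8×0 = 85
Houston: 4×1 + 3×0 + 9×4 + 13×4 + 8×5 = 132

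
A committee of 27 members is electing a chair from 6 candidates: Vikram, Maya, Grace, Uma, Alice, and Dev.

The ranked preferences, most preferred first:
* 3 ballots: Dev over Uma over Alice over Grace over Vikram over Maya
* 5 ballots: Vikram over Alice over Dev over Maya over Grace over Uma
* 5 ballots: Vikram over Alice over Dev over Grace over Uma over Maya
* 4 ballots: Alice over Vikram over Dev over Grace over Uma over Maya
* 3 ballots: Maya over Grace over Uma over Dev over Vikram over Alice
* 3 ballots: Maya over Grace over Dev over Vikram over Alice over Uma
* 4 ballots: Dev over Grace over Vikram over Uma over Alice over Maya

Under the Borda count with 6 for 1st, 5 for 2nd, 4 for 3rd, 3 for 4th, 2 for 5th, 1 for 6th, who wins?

Dev

Vikram: 3×2 + 5×6 + 5×6 + 4×5 + 3×2 + 3×3 + 4×4 = 117
Maya: 3×1 + 5×3 + 5×1 + 4×1 + 3×6 + 3×6 + 4×1 = 67
Grace: 3×3 + 5×2 + 5×3 + 4×3 + 3×5 + 3×5 + 4×5 = 96
Uma: 3×5 + 5×1 + 5×2 + 4×2 + 3×4 + 3×1 + 4×3 = 65
Alice: 3×4 + 5×5 + 5×5 + 4×6 + 3×1 + 3×2 + 4×2 = 103
Dev: 3×6 + 5×4 + 5×4 + 4×4 + 3×3 + 3×4 + 4×6 = 119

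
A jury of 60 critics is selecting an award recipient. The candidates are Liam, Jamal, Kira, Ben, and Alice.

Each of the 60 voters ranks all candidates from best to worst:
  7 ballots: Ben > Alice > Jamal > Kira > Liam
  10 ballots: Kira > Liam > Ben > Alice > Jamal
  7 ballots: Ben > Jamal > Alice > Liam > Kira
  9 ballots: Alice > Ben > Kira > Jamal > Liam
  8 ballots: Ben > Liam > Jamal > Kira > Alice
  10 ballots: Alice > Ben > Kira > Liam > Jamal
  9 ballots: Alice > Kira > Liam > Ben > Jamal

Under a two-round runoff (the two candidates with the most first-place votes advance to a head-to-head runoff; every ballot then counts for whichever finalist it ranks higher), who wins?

Round 1 first-place votes: Liam 0, Jamal 0, Kira 10, Ben 22, Alice 28. Alice and Ben advance.
Runoff: Alice is ranked above Ben on 28 ballots, Ben above Alice on 32.

Ben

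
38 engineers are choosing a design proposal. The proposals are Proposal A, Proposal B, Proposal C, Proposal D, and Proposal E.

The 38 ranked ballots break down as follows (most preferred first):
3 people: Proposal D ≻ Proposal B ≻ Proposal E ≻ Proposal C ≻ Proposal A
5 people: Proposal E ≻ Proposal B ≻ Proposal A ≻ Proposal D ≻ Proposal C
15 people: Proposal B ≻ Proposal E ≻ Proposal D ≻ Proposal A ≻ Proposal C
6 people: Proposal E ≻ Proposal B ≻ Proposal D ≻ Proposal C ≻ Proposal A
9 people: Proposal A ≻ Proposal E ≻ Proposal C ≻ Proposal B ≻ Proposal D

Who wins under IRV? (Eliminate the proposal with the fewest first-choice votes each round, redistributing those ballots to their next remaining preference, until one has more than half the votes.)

Round 1: Proposal A 9, Proposal B 15, Proposal C 0, Proposal D 3, Proposal E 11. Proposal C eliminated.
Round 2: Proposal A 9, Proposal B 15, Proposal D 3, Proposal E 11. Proposal D eliminated.
Round 3: Proposal A 9, Proposal B 18, Proposal E 11. Proposal A eliminated.
Round 4: Proposal B 18, Proposal E 20. Proposal E has a majority (≥20).

Proposal E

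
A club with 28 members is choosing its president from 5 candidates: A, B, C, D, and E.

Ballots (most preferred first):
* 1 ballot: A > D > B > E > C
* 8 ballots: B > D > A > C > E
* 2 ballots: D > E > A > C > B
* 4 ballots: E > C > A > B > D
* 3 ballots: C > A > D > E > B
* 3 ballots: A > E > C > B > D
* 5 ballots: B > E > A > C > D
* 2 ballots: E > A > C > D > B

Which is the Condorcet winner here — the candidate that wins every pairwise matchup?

A

A vs B: 15–13
A vs C: 21–7
A vs D: 18–10
A vs E: 15–13
A beats every other candidate.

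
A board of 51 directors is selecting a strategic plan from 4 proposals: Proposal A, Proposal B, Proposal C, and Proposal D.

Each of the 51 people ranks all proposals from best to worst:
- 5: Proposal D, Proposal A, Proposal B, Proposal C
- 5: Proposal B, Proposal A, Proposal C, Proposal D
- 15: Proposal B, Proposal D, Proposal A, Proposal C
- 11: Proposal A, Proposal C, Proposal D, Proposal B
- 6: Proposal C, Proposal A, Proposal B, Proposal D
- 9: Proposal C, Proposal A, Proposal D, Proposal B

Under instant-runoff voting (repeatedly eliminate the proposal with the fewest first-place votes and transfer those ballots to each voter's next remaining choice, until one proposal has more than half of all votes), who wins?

Round 1: Proposal A 11, Proposal B 20, Proposal C 15, Proposal D 5. Proposal D eliminated.
Round 2: Proposal A 16, Proposal B 20, Proposal C 15. Proposal C eliminated.
Round 3: Proposal A 31, Proposal B 20. Proposal A has a majority (≥26).

Proposal A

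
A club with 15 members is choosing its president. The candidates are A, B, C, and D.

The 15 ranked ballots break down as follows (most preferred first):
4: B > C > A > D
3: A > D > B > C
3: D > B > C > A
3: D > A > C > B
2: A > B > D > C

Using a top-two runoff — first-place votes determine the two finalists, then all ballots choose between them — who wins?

A

Round 1 first-place votes: A 5, B 4, C 0, D 6. D and A advance.
Runoff: D is ranked above A on 6 ballots, A above D on 9.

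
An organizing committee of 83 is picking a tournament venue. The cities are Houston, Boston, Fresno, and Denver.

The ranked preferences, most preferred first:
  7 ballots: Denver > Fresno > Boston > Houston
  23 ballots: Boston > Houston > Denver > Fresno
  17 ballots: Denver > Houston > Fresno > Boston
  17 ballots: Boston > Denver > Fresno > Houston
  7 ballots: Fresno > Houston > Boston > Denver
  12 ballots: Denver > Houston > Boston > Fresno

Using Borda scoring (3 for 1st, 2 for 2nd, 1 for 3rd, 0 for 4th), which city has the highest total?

Houston: 7×0 + 23×2 + 17×2 + 17×0 + 7×2 + 12×2 = 118
Boston: 7×1 + 23×3 + 17×0 + 17×3 + 7×1 + 12×1 = 146
Fresno: 7×2 + 23×0 + 17×1 + 17×1 + 7×3 + 12×0 = 69
Denver: 7×3 + 23×1 + 17×3 + 17×2 + 7×0 + 12×3 = 165

Denver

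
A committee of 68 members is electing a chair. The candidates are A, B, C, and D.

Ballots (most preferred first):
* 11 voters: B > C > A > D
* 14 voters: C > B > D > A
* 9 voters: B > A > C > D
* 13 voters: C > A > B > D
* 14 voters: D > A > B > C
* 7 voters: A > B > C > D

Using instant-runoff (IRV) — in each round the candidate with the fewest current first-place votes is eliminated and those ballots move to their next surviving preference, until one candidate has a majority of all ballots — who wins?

B

Round 1: A 7, B 20, C 27, D 14. A eliminated.
Round 2: B 27, C 27, D 14. D eliminated.
Round 3: B 41, C 27. B has a majority (≥35).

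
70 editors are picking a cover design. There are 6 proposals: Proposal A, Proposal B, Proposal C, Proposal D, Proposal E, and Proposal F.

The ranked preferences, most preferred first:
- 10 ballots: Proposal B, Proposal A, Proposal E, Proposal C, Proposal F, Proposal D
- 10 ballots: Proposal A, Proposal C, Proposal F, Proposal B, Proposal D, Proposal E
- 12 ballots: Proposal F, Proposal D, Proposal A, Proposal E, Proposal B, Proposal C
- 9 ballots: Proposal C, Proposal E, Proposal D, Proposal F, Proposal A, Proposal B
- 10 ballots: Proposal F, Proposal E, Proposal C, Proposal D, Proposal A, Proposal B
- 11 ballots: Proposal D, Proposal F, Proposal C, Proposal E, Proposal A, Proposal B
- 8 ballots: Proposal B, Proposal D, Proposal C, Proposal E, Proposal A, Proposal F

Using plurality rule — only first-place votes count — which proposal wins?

First-place votes: Proposal A 10, Proposal B 18, Proposal C 9, Proposal D 11, Proposal E 0, Proposal F 22.

Proposal F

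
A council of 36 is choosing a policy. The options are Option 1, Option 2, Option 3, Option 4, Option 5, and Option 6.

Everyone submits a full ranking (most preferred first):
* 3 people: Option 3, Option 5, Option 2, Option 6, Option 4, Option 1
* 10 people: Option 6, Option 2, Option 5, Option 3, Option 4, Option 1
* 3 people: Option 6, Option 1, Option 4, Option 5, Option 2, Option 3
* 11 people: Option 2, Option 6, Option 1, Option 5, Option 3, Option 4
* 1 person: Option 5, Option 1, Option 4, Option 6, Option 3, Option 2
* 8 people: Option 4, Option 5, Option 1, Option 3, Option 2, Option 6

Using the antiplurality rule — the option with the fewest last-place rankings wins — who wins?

Last-place votes: Option 1 13, Option 2 1, Option 3 3, Option 4 11, Option 5 0, Option 6 8.

Option 5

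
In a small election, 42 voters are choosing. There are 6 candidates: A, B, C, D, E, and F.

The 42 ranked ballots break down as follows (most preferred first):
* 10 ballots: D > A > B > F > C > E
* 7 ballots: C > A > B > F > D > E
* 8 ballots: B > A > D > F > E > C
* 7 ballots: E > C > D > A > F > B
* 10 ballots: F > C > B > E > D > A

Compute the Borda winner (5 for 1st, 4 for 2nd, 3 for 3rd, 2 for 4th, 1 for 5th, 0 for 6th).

B

A: 10×4 + 7×4 + 8×4 + 7×2 + 10×0 = 114
B: 10×3 + 7×3 + 8×5 + 7×0 + 10×3 = 121
C: 10×1 + 7×5 + 8×0 + 7×4 + 10×4 = 113
D: 10×5 + 7×1 + 8×3 + 7×3 + 10×1 = 112
E: 10×0 + 7×0 + 8×1 + 7×5 + 10×2 = 63
F: 10×2 + 7×2 + 8×2 + 7×1 + 10×5 = 107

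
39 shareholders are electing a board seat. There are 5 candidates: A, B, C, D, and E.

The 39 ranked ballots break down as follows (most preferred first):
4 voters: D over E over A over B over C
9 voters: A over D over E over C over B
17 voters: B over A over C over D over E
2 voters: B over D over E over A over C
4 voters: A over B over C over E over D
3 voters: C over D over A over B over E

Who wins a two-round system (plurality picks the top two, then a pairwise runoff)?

A

Round 1 first-place votes: A 13, B 19, C 3, D 4, E 0. B and A advance.
Runoff: B is ranked above A on 19 ballots, A above B on 20.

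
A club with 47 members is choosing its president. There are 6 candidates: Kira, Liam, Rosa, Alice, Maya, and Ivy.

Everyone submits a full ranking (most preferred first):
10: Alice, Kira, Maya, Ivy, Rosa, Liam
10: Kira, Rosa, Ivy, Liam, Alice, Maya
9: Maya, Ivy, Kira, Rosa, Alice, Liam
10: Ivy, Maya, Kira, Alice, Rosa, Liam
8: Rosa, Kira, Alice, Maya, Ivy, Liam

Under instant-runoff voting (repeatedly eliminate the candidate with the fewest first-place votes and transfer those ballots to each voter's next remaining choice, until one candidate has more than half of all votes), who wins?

Round 1: Kira 10, Liam 0, Rosa 8, Alice 10, Maya 9, Ivy 10. Liam eliminated.
Round 2: Kira 10, Rosa 8, Alice 10, Maya 9, Ivy 10. Rosa eliminated.
Round 3: Kira 18, Alice 10, Maya 9, Ivy 10. Maya eliminated.
Round 4: Kira 18, Alice 10, Ivy 19. Alice eliminated.
Round 5: Kira 28, Ivy 19. Kira has a majority (≥24).

Kira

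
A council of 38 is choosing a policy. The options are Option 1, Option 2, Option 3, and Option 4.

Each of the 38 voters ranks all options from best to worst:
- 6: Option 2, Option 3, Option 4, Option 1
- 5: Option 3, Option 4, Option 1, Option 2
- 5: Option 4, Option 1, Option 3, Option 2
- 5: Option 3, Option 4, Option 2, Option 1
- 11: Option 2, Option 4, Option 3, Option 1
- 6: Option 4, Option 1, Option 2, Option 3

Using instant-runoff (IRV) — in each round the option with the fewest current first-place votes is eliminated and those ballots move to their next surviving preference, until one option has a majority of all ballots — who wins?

Option 4

Round 1: Option 1 0, Option 2 17, Option 3 10, Option 4 11. Option 1 eliminated.
Round 2: Option 2 17, Option 3 10, Option 4 11. Option 3 eliminated.
Round 3: Option 2 17, Option 4 21. Option 4 has a majority (≥20).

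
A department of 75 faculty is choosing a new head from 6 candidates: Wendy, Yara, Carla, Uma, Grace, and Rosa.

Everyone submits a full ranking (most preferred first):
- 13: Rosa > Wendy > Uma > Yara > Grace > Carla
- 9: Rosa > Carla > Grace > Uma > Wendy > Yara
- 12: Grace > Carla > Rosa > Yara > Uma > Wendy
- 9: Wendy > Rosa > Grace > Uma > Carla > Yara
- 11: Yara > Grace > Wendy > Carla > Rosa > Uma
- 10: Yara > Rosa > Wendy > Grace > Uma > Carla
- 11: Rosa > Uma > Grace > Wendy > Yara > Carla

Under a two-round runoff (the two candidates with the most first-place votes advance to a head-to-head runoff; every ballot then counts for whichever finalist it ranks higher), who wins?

Rosa

Round 1 first-place votes: Wendy 9, Yara 21, Carla 0, Uma 0, Grace 12, Rosa 33. Rosa and Yara advance.
Runoff: Rosa is ranked above Yara on 54 ballots, Yara above Rosa on 21.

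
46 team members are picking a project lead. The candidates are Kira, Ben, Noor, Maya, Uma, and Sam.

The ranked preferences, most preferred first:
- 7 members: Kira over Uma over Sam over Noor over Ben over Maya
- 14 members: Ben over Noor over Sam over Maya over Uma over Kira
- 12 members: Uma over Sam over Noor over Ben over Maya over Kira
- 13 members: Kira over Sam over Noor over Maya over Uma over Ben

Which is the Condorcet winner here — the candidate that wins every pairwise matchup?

Sam vs Kira: 26–20
Sam vs Ben: 32–14
Sam vs Noor: 32–14
Sam vs Maya: 46–0
Sam vs Uma: 27–19
Sam beats every other candidate.

Sam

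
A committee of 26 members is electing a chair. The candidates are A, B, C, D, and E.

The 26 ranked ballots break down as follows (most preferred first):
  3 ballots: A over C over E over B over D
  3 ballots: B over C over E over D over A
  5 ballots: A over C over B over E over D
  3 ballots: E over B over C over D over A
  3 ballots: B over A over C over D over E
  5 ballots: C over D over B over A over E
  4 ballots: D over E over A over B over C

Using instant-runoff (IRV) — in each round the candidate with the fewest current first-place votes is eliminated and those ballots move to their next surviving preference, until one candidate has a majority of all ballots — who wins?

B

Round 1: A 8, B 6, C 5, D 4, E 3. E eliminated.
Round 2: A 8, B 9, C 5, D 4. D eliminated.
Round 3: A 12, B 9, C 5. C eliminated.
Round 4: A 12, B 14. B has a majority (≥14).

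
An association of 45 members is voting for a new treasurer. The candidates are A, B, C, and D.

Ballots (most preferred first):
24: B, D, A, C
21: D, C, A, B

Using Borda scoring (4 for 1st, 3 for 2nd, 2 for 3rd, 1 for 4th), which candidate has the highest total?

D

A: 24×2 + 21×2 = 90
B: 24×4 + 21×1 = 117
C: 24×1 + 21×3 = 87
D: 24×3 + 21×4 = 156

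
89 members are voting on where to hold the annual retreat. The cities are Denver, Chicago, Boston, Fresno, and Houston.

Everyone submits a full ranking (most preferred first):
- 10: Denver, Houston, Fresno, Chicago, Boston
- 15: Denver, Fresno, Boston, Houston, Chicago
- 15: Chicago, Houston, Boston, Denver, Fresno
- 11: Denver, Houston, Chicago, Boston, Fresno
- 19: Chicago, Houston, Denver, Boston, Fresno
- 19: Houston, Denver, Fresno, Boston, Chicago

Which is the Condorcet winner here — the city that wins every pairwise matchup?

Houston

Houston vs Denver: 53–36
Houston vs Chicago: 55–34
Houston vs Boston: 74–15
Houston vs Fresno: 74–15
Houston beats every other city.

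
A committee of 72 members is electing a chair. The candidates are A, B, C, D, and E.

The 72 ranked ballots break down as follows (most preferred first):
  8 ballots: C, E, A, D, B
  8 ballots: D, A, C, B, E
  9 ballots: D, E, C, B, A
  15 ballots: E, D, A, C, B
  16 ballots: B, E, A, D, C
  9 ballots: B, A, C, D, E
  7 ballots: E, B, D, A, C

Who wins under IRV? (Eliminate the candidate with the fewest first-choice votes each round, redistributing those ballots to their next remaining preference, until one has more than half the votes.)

Round 1: A 0, B 25, C 8, D 17, E 22. A eliminated.
Round 2: B 25, C 8, D 17, E 22. C eliminated.
Round 3: B 25, D 17, E 30. D eliminated.
Round 4: B 33, E 39. E has a majority (≥37).

E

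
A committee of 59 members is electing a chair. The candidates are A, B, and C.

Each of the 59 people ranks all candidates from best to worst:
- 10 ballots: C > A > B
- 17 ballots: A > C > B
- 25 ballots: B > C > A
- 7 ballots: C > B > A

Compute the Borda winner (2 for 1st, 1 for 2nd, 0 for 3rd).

A: 10×1 + 17×2 + 25×0 + 7×0 = 44
B: 10×0 + 17×0 + 25×2 + 7×1 = 57
C: 10×2 + 17×1 + 25×1 + 7×2 = 76

C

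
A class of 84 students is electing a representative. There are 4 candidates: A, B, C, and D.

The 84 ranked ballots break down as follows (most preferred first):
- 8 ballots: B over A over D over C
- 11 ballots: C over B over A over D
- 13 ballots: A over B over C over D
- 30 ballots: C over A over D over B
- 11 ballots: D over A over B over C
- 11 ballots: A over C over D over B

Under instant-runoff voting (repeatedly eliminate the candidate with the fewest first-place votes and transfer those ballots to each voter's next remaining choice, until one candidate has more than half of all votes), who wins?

Round 1: A 24, B 8, C 41, D 11. B eliminated.
Round 2: A 32, C 41, D 11. D eliminated.
Round 3: A 43, C 41. A has a majority (≥43).

A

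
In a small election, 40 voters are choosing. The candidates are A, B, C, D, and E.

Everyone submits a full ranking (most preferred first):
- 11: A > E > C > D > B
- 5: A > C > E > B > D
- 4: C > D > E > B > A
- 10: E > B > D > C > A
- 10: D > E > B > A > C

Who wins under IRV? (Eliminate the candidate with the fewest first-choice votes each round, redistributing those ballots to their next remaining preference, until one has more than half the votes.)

Round 1: A 16, B 0, C 4, D 10, E 10. B eliminated.
Round 2: A 16, C 4, D 10, E 10. C eliminated.
Round 3: A 16, D 14, E 10. E eliminated.
Round 4: A 16, D 24. D has a majority (≥21).

D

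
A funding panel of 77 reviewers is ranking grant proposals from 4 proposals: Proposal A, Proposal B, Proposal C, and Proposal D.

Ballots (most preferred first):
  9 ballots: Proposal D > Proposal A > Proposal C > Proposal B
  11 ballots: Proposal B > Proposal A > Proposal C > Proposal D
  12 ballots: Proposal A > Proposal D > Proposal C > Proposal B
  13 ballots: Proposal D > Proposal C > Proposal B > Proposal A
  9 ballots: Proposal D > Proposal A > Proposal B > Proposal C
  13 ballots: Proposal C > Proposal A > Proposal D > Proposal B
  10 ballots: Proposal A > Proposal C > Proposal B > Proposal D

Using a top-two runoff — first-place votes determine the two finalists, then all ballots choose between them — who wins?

Proposal A

Round 1 first-place votes: Proposal A 22, Proposal B 11, Proposal C 13, Proposal D 31. Proposal D and Proposal A advance.
Runoff: Proposal D is ranked above Proposal A on 31 ballots, Proposal A above Proposal D on 46.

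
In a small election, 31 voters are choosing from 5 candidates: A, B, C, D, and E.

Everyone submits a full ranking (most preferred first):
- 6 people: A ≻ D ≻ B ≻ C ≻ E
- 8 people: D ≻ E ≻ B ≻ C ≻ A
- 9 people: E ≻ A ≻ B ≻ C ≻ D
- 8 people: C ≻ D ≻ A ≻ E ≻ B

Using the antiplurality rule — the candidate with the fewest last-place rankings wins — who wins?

Last-place votes: A 8, B 8, C 0, D 9, E 6.

C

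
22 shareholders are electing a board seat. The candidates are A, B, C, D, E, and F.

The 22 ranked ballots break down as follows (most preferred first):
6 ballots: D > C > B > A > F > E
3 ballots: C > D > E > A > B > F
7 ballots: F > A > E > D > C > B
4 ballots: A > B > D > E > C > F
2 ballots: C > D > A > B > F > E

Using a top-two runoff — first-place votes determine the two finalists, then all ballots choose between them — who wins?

D

Round 1 first-place votes: A 4, B 0, C 5, D 6, E 0, F 7. F and D advance.
Runoff: F is ranked above D on 7 ballots, D above F on 15.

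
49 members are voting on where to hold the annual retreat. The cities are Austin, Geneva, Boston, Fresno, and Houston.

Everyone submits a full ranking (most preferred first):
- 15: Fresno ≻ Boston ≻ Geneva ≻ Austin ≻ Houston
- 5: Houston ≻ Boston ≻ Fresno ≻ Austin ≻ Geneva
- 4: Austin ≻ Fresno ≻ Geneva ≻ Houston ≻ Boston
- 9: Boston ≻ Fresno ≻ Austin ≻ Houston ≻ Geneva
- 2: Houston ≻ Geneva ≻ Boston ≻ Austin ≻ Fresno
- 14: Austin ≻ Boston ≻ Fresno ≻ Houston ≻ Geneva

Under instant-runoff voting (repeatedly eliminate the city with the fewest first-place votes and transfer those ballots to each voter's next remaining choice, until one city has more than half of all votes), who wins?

Boston

Round 1: Austin 18, Geneva 0, Boston 9, Fresno 15, Houston 7. Geneva eliminated.
Round 2: Austin 18, Boston 9, Fresno 15, Houston 7. Houston eliminated.
Round 3: Austin 18, Boston 16, Fresno 15. Fresno eliminated.
Round 4: Austin 18, Boston 31. Boston has a majority (≥25).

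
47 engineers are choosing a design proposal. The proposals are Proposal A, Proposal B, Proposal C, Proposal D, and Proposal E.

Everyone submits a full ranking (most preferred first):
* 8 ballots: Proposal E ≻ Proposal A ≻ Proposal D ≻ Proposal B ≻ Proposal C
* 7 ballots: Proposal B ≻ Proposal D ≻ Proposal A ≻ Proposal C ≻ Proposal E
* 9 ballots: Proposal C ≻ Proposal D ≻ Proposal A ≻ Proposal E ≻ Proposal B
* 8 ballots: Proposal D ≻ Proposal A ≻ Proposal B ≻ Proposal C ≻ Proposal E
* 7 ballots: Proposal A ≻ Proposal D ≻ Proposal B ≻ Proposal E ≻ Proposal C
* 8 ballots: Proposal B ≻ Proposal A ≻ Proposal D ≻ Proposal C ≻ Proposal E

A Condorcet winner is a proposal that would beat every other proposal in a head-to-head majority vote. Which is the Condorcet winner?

Proposal D

Proposal D vs Proposal A: 24–23
Proposal D vs Proposal B: 32–15
Proposal D vs Proposal C: 38–9
Proposal D vs Proposal E: 39–8
Proposal D beats every other proposal.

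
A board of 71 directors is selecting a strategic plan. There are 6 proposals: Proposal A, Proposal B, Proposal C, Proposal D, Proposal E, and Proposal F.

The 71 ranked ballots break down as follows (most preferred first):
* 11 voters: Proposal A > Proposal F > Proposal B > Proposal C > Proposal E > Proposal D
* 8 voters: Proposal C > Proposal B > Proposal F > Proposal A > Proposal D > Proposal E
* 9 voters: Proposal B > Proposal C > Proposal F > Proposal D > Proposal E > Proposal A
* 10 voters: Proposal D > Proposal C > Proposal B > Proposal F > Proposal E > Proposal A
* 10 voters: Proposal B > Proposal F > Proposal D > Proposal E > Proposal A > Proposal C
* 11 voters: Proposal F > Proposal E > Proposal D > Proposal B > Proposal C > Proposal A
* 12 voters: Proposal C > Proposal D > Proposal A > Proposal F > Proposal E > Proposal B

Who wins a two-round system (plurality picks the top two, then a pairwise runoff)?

Round 1 first-place votes: Proposal A 11, Proposal B 19, Proposal C 20, Proposal D 10, Proposal E 0, Proposal F 11. Proposal C and Proposal B advance.
Runoff: Proposal C is ranked above Proposal B on 30 ballots, Proposal B above Proposal C on 41.

Proposal B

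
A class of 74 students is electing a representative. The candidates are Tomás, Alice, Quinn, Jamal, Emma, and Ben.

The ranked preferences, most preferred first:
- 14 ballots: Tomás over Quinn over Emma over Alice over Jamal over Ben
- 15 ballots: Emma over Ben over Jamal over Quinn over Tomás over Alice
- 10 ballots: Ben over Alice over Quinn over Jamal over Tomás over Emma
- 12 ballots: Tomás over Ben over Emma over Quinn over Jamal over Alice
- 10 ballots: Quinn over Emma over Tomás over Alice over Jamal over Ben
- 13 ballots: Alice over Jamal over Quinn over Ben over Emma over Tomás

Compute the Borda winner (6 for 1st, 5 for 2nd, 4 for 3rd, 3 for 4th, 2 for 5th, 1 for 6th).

Tomás: 14×6 + 15×2 + 10×2 + 12×6 + 10×4 + 13×1 = 259
Alice: 14×3 + 15×1 + 10×5 + 12×1 + 10×3 + 13×6 = 227
Quinn: 14×5 + 15×3 + 10×4 + 12×3 + 10×6 + 13×4 = 303
Jamal: 14×2 + 15×4 + 10×3 + 12×2 + 10×2 + 13×5 = 227
Emma: 14×4 + 15×6 + 10×1 + 12×4 + 10×5 + 13×2 = 280
Ben: 14×1 + 15×5 + 10×6 + 12×5 + 10×1 + 13×3 = 258

Quinn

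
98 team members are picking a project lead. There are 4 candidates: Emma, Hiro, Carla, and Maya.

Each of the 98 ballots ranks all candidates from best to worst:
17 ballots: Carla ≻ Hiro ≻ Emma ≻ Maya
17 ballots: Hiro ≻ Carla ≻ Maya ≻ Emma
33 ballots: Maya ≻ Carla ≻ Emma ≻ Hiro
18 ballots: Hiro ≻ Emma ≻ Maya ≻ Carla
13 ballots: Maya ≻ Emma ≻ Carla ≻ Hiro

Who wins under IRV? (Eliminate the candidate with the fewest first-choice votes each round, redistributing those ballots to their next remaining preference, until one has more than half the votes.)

Hiro

Round 1: Emma 0, Hiro 35, Carla 17, Maya 46. Emma eliminated.
Round 2: Hiro 35, Carla 17, Maya 46. Carla eliminated.
Round 3: Hiro 52, Maya 46. Hiro has a majority (≥50).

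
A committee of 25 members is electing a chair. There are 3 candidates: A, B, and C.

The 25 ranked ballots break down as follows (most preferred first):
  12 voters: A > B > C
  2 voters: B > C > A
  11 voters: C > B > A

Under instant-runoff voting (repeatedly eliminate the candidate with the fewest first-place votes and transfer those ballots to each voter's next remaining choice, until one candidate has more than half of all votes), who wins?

C

Round 1: A 12, B 2, C 11. B eliminated.
Round 2: A 12, C 13. C has a majority (≥13).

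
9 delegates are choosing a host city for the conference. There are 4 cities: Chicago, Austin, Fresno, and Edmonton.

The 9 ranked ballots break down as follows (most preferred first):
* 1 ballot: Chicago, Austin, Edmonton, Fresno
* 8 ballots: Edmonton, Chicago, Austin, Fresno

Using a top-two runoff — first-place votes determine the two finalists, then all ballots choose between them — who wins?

Round 1 first-place votes: Chicago 1, Austin 0, Fresno 0, Edmonton 8. Edmonton and Chicago advance.
Runoff: Edmonton is ranked above Chicago on 8 ballots, Chicago above Edmonton on 1.

Edmonton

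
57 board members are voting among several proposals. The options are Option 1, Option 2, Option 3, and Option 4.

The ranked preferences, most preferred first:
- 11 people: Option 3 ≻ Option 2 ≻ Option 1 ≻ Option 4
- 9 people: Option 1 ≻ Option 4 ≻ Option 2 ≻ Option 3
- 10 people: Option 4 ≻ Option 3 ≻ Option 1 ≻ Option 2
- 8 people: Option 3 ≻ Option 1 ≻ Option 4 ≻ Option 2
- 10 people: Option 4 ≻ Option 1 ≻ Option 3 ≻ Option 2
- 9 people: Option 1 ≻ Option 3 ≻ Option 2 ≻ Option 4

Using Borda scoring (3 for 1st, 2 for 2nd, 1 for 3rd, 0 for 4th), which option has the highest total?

Option 1: 11×1 + 9×3 + 10×1 + 8×2 + 10×2 + 9×3 = 111
Option 2: 11×2 + 9×1 + 10×0 + 8×0 + 10×0 + 9×1 = 40
Option 3: 11×3 + 9×0 + 10×2 + 8×3 + 10×1 + 9×2 = 105
Option 4: 11×0 + 9×2 + 10×3 + 8×1 + 10×3 + 9×0 = 86

Option 1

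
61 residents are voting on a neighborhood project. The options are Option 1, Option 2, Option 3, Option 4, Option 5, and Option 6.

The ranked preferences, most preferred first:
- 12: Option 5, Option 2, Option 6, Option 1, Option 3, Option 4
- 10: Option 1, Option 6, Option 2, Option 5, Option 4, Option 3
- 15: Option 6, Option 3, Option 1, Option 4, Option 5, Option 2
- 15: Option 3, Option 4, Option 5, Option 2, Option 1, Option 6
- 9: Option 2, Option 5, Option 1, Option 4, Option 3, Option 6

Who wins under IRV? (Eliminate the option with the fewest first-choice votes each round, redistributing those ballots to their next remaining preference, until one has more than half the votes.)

Round 1: Option 1 10, Option 2 9, Option 3 15, Option 4 0, Option 5 12, Option 6 15. Option 4 eliminated.
Round 2: Option 1 10, Option 2 9, Option 3 15, Option 5 12, Option 6 15. Option 2 eliminated.
Round 3: Option 1 10, Option 3 15, Option 5 21, Option 6 15. Option 1 eliminated.
Round 4: Option 3 15, Option 5 21, Option 6 25. Option 3 eliminated.
Round 5: Option 5 36, Option 6 25. Option 5 has a majority (≥31).

Option 5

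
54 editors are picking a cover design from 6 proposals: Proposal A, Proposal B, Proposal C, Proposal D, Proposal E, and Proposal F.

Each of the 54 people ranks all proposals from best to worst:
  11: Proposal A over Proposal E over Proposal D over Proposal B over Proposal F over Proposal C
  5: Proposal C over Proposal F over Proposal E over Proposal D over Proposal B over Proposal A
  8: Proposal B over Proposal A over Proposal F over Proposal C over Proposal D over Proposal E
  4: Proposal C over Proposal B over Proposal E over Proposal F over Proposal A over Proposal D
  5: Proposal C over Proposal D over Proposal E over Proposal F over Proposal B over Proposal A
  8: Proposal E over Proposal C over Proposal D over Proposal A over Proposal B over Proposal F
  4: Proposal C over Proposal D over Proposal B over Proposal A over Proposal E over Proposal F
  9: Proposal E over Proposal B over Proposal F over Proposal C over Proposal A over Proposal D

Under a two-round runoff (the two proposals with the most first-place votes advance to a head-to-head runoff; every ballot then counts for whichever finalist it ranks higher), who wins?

Proposal E

Round 1 first-place votes: Proposal A 11, Proposal B 8, Proposal C 18, Proposal D 0, Proposal E 17, Proposal F 0. Proposal C and Proposal E advance.
Runoff: Proposal C is ranked above Proposal E on 26 ballots, Proposal E above Proposal C on 28.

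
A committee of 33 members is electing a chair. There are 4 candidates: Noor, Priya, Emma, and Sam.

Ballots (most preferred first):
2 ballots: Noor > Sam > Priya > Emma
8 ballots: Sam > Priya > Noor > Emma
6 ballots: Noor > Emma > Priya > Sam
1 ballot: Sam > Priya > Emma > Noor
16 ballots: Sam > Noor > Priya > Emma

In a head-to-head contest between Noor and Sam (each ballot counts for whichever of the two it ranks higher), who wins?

Sam

Noor is ranked above Sam on 8 ballots; Sam above Noor on 25.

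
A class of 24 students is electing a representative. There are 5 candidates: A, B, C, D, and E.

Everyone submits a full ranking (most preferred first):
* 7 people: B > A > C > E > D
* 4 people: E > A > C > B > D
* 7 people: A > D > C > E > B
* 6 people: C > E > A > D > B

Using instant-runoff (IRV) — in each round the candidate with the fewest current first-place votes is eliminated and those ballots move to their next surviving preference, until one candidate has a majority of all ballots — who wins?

A

Round 1: A 7, B 7, C 6, D 0, E 4. D eliminated.
Round 2: A 7, B 7, C 6, E 4. E eliminated.
Round 3: A 11, B 7, C 6. C eliminated.
Round 4: A 17, B 7. A has a majority (≥13).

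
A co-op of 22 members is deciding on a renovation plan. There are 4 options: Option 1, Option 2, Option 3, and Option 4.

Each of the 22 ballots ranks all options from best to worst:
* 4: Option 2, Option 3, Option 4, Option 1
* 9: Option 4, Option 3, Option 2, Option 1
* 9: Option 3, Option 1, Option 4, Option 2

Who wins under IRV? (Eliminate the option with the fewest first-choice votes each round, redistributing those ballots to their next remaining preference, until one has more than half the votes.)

Round 1: Option 1 0, Option 2 4, Option 3 9, Option 4 9. Option 1 eliminated.
Round 2: Option 2 4, Option 3 9, Option 4 9. Option 2 eliminated.
Round 3: Option 3 13, Option 4 9. Option 3 has a majority (≥12).

Option 3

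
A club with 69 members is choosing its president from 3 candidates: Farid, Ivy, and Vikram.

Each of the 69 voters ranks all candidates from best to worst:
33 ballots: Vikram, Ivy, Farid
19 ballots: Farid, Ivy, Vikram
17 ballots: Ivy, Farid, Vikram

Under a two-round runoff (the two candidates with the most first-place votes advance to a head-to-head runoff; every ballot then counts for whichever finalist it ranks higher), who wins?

Farid

Round 1 first-place votes: Farid 19, Ivy 17, Vikram 33. Vikram and Farid advance.
Runoff: Vikram is ranked above Farid on 33 ballots, Farid above Vikram on 36.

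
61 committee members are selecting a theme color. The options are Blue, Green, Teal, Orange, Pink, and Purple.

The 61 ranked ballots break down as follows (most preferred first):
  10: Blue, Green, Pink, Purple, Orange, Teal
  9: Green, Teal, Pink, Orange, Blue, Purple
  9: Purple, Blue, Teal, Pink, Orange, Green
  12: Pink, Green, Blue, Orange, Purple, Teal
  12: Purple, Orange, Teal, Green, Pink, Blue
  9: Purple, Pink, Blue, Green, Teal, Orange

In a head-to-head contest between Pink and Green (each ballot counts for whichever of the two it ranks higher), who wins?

Pink is ranked above Green on 30 ballots; Green above Pink on 31.

Green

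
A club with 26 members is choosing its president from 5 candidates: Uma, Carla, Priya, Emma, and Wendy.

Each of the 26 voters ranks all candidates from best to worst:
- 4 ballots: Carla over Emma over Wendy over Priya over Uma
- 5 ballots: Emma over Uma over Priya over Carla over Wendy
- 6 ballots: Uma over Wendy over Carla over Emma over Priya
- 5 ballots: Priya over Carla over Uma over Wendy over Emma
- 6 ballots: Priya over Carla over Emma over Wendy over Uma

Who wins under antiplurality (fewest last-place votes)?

Carla

Last-place votes: Uma 10, Carla 0, Priya 6, Emma 5, Wendy 5.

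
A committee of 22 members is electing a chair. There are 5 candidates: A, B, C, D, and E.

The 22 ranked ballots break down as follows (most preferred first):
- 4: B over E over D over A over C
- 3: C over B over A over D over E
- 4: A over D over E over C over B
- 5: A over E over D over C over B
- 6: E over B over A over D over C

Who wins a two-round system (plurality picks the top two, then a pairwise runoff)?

A

Round 1 first-place votes: A 9, B 4, C 3, D 0, E 6. A and E advance.
Runoff: A is ranked above E on 12 ballots, E above A on 10.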